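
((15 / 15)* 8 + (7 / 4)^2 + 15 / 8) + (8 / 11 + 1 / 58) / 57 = 198299 / 15312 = 12.95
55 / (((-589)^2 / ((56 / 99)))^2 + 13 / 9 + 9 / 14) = 1552320 / 10616321884937281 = 0.00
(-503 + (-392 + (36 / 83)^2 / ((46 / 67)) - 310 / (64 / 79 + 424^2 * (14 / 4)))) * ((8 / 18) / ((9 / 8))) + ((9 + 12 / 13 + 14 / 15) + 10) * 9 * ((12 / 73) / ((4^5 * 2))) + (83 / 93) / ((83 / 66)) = -17085060707079266832881 / 48434257577074936320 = -352.75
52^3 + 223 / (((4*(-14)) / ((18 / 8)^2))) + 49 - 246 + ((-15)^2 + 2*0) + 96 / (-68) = 2141838977 / 15232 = 140614.43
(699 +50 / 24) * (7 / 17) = 58891 / 204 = 288.68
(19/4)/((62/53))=1007/248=4.06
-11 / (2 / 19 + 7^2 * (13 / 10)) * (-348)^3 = 3262272640 / 449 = 7265640.62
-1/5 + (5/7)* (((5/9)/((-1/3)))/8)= -293/840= -0.35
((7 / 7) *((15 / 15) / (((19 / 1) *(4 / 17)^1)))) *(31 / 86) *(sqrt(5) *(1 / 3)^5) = 527 *sqrt(5) / 1588248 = 0.00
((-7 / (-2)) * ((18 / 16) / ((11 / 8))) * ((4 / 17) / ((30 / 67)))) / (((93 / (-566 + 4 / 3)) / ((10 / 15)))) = -6.09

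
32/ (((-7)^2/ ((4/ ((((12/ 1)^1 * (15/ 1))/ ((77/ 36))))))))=88/ 2835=0.03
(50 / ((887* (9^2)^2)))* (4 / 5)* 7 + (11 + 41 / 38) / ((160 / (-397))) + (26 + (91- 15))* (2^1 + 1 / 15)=6398316242087 / 35383210560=180.83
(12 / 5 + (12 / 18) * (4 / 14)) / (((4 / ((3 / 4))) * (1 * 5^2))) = 17 / 875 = 0.02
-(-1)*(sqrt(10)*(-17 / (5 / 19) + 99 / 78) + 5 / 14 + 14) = 201 / 14 - 8233*sqrt(10) / 130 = -185.91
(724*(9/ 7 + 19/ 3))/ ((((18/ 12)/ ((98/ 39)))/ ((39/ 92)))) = 3917.29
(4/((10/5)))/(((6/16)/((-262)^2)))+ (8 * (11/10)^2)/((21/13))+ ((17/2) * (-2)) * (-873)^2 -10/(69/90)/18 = -152025293267/12075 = -12590086.40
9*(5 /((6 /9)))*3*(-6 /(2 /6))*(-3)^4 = -295245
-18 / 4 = -9 / 2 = -4.50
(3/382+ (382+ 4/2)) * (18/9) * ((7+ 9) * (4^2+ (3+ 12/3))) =53982288/191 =282629.78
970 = 970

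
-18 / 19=-0.95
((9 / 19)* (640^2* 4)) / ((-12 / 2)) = -129347.37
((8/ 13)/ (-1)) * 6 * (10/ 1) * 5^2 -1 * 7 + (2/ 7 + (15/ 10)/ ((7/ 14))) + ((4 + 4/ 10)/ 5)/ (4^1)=-4215899/ 4550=-926.57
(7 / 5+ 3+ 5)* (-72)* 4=-13536 / 5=-2707.20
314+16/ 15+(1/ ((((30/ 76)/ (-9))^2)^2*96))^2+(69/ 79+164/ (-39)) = 12715805165412503/ 1604687500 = 7924162.91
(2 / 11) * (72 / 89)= 144 / 979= 0.15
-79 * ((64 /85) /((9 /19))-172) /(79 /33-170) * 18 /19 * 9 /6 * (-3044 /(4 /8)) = 6207183826272 /8932565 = 694893.78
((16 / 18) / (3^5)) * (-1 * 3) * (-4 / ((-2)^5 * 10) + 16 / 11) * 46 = -29693 / 40095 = -0.74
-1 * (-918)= 918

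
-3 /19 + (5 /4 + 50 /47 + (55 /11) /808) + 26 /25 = 57761819 /18038600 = 3.20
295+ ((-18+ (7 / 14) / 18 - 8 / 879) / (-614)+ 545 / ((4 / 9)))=1521.28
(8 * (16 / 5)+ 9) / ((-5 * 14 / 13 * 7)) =-2249 / 2450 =-0.92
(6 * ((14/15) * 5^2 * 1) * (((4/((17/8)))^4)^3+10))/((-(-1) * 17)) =16378.76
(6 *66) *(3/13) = 1188/13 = 91.38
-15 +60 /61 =-855 /61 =-14.02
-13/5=-2.60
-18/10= -9/5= -1.80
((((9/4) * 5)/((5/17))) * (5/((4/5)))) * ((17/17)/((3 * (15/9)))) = 765/16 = 47.81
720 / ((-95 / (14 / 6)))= -336 / 19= -17.68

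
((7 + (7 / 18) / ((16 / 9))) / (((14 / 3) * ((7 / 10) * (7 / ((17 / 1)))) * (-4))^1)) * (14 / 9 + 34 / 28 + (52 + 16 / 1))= -8337395 / 87808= -94.95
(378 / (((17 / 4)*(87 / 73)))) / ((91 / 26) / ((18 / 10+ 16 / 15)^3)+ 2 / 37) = 216466394256 / 587731429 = 368.31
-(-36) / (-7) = -36 / 7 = -5.14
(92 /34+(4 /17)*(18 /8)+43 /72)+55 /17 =8651 /1224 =7.07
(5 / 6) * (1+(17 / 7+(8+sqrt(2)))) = 5 * sqrt(2) / 6+200 / 21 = 10.70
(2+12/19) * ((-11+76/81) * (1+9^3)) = -29747500/1539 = -19329.11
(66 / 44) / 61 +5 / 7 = 631 / 854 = 0.74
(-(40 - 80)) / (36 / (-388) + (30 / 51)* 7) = 9.94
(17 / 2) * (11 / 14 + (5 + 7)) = 3043 / 28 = 108.68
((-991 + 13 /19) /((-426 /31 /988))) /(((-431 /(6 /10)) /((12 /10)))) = -90994176 /765025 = -118.94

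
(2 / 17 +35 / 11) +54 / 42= 6002 / 1309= 4.59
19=19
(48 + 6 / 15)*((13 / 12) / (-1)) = -1573 / 30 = -52.43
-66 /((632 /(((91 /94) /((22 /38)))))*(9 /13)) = -22477 /89112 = -0.25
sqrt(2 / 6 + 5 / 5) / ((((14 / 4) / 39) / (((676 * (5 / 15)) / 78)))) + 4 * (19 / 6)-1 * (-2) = 44 / 3 + 1352 * sqrt(3) / 63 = 51.84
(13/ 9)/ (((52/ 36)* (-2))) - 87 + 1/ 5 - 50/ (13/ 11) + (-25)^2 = 64401/ 130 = 495.39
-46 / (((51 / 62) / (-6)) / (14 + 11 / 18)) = 750076 / 153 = 4902.46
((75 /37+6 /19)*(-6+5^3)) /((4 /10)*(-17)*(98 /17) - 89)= -979965 /450623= -2.17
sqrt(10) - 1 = 2.16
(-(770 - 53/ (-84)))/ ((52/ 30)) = -323665/ 728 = -444.59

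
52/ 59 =0.88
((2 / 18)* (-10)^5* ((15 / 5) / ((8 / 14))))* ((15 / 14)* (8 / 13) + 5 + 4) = -7325000 / 13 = -563461.54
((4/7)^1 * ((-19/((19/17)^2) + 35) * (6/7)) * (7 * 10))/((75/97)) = 583552/665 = 877.52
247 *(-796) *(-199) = 39125788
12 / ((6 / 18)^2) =108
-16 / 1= -16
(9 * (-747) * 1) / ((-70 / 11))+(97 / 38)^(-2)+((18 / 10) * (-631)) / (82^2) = 1056.46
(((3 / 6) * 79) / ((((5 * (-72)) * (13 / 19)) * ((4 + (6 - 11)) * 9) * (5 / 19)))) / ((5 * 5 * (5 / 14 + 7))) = 199633 / 542295000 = 0.00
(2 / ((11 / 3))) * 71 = 38.73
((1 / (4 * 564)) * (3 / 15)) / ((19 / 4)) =1 / 53580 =0.00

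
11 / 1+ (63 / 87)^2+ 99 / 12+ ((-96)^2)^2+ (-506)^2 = 286581554409 / 3364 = 85190711.77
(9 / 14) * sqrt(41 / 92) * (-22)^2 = 1089 * sqrt(943) / 161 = 207.71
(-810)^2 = 656100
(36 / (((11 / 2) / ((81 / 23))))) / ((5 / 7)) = 40824 / 1265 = 32.27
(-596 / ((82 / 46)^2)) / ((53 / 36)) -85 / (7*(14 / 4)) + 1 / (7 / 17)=-560704719 / 4365557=-128.44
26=26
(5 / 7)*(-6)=-30 / 7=-4.29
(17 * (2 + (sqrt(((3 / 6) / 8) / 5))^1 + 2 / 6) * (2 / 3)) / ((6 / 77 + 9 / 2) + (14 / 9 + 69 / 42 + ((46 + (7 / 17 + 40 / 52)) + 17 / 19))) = 16489473 * sqrt(5) / 1625243210 + 76950874 / 162524321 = 0.50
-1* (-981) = 981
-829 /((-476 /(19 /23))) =15751 /10948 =1.44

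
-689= -689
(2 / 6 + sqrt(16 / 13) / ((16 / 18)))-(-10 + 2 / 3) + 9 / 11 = 9*sqrt(13) / 26 + 346 / 33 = 11.73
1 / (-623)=-1 / 623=-0.00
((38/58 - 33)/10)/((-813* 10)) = 469/1178850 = 0.00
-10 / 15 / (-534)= 1 / 801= 0.00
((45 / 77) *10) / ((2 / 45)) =10125 / 77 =131.49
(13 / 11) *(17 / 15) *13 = 2873 / 165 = 17.41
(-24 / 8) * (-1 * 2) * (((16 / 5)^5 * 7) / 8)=5505024 / 3125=1761.61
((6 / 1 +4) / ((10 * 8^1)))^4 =0.00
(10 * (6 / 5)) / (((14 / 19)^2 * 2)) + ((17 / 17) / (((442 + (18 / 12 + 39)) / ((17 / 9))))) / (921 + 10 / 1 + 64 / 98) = 11.05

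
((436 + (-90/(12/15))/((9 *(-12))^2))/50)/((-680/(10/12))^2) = 1130087/86294937600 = 0.00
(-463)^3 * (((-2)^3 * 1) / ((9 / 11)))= 8734250536 / 9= 970472281.78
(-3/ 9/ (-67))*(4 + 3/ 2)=11/ 402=0.03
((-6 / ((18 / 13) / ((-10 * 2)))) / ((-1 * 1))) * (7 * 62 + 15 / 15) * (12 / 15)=-30160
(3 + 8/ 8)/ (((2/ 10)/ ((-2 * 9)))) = -360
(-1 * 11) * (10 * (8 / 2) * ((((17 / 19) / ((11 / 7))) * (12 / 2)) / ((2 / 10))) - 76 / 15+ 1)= -2129251 / 285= -7471.06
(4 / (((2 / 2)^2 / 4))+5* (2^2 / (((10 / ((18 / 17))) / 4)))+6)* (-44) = -22792 / 17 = -1340.71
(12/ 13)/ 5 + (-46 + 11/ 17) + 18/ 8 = -189699/ 4420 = -42.92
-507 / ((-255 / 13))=2197 / 85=25.85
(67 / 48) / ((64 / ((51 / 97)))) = 1139 / 99328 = 0.01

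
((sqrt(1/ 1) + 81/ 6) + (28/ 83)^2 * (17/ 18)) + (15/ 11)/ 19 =380433643/ 25916418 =14.68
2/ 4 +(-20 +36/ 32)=-147/ 8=-18.38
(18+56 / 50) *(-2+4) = 956 / 25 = 38.24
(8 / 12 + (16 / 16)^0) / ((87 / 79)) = 395 / 261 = 1.51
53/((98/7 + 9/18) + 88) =106/205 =0.52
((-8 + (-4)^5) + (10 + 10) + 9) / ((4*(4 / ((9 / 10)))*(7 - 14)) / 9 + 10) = 81243 / 310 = 262.07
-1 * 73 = -73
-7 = -7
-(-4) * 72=288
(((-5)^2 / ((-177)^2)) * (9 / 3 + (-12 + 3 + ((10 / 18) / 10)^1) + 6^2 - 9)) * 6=9475 / 93987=0.10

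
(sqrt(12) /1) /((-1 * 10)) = -sqrt(3) /5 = -0.35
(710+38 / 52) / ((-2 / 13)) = -4619.75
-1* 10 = -10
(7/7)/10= 1/10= 0.10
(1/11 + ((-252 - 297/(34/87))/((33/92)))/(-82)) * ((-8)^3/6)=-6155264/2091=-2943.69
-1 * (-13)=13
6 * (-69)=-414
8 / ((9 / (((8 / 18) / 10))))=16 / 405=0.04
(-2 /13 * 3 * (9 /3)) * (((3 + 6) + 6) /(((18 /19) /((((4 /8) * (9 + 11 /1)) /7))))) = -2850 /91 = -31.32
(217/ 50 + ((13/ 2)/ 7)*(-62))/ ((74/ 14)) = -18631/ 1850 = -10.07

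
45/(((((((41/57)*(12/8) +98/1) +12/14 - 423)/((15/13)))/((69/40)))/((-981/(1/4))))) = 81023733/74477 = 1087.90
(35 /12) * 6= 35 /2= 17.50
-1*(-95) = 95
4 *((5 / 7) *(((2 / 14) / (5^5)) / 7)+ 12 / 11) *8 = 82320352 / 2358125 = 34.91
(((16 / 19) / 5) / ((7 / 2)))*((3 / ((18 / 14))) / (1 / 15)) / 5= 32 / 95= 0.34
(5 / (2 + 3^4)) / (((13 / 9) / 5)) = 225 / 1079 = 0.21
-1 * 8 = -8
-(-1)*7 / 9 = 7 / 9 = 0.78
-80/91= -0.88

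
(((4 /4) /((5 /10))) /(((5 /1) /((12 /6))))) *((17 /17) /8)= 1 /10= 0.10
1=1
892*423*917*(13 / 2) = 2248992018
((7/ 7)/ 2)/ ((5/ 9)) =0.90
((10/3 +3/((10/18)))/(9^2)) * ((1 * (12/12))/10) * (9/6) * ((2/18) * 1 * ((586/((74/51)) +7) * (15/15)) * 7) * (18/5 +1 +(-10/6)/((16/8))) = 787623221/40459500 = 19.47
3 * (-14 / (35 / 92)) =-552 / 5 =-110.40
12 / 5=2.40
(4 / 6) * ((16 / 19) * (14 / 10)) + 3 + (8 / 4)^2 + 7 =4214 / 285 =14.79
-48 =-48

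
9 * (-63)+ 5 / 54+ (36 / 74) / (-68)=-566.91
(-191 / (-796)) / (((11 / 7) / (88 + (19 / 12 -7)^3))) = -163864057 / 15130368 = -10.83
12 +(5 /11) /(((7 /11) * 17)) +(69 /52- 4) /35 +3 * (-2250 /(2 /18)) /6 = -312897283 /30940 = -10113.03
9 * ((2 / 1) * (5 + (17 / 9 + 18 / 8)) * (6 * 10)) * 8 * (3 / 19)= 236880 / 19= 12467.37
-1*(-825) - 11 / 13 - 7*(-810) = 84424 / 13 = 6494.15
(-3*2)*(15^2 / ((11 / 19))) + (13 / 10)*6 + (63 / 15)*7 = -126204 / 55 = -2294.62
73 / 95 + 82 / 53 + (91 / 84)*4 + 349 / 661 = 71657197 / 9984405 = 7.18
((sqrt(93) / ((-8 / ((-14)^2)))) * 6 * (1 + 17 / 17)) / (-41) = 294 * sqrt(93) / 41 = 69.15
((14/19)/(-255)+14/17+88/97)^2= 659395969024/220867101225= 2.99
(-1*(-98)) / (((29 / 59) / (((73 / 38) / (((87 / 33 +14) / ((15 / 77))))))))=150745 / 33611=4.48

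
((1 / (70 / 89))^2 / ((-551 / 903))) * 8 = -2043618 / 96425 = -21.19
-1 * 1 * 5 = -5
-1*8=-8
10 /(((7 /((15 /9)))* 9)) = 50 /189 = 0.26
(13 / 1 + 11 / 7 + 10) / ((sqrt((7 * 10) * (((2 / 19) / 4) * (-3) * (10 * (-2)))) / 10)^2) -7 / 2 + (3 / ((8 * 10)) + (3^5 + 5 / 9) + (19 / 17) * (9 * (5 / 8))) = 161102201 / 599760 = 268.61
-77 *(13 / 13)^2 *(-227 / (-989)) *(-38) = 671.59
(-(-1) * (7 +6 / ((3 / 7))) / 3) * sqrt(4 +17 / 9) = 7 * sqrt(53) / 3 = 16.99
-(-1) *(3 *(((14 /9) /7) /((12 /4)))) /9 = 2 /81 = 0.02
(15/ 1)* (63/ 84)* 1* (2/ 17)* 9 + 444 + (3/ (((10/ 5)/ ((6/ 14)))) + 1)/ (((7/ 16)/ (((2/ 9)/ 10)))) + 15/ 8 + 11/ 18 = 45829793/ 99960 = 458.48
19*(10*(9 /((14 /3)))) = 2565 /7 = 366.43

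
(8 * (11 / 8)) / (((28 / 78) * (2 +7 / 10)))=715 / 63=11.35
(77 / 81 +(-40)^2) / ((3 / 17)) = 2204509 / 243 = 9072.05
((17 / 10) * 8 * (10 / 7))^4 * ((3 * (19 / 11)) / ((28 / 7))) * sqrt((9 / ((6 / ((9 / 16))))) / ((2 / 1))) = 1828107648 * sqrt(3) / 26411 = 119888.51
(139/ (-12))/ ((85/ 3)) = -139/ 340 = -0.41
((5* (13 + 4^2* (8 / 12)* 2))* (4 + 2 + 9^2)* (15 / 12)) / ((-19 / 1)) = -74675 / 76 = -982.57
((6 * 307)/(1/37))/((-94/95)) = -3237315/47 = -68879.04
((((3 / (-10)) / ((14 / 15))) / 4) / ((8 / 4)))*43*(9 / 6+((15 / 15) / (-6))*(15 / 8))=-7353 / 3584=-2.05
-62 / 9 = -6.89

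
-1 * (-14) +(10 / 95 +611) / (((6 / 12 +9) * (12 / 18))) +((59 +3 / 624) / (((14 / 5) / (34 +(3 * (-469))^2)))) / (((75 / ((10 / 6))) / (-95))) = -277750849279303 / 3153696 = -88071535.52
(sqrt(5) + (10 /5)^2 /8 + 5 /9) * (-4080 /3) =-1360 * sqrt(5)- 12920 /9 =-4476.61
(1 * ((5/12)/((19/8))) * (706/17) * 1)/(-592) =-0.01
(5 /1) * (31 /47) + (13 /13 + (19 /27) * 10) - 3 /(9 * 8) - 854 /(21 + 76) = 2451145 /984744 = 2.49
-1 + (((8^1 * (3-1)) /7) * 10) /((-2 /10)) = -807 /7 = -115.29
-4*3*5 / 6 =-10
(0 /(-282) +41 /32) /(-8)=-41 /256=-0.16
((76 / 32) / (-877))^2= 361 / 49224256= 0.00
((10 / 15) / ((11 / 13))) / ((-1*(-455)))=2 / 1155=0.00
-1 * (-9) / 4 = 9 / 4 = 2.25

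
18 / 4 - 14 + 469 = 919 / 2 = 459.50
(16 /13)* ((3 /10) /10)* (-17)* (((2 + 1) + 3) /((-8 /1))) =153 /325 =0.47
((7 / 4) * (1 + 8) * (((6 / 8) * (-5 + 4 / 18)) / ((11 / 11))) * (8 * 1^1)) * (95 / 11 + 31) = -196854 / 11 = -17895.82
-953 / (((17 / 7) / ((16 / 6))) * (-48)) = 6671 / 306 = 21.80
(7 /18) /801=7 /14418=0.00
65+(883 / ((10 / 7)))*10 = 6246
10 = 10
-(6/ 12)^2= -1/ 4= -0.25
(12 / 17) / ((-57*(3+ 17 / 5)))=-5 / 2584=-0.00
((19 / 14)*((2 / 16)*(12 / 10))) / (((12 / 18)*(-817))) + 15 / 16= 11283 / 12040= 0.94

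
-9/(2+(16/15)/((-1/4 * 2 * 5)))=-675/118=-5.72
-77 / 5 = -15.40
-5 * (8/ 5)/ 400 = -1/ 50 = -0.02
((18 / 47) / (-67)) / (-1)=18 / 3149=0.01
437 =437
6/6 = 1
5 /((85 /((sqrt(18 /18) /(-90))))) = -1 /1530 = -0.00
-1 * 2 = -2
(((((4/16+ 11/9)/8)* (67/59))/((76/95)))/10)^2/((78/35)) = 441336035/1441330495488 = 0.00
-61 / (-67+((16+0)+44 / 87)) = 1.21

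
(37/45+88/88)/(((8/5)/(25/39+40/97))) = 163385/136188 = 1.20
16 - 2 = 14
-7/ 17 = -0.41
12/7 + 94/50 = 629/175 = 3.59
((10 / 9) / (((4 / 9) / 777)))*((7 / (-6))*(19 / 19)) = -9065 / 4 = -2266.25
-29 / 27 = -1.07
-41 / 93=-0.44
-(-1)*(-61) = -61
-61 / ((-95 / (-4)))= -244 / 95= -2.57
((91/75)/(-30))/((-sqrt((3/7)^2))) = 637/6750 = 0.09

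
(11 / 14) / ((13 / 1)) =11 / 182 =0.06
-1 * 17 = -17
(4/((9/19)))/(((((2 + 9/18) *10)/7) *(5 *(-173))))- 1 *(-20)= 3891968/194625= 20.00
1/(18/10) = 5/9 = 0.56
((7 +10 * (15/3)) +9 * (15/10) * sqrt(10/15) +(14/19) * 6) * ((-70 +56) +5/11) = -173883/209- 1341 * sqrt(6)/22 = -981.28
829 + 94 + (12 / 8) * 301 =2749 / 2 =1374.50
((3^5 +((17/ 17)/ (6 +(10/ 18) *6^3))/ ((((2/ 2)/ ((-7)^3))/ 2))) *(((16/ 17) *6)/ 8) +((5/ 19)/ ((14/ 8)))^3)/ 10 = 10060079812/ 599922435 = 16.77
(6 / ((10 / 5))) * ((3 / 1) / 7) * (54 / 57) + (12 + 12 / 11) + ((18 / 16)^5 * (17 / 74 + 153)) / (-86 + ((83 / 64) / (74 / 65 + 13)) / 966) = 1502930726199998055 / 135421180296883712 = 11.10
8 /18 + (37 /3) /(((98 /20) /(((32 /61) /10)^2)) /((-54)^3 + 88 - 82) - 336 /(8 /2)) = 0.30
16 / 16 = 1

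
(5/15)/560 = 1/1680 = 0.00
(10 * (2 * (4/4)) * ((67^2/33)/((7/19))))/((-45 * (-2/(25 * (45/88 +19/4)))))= 987243325/91476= 10792.38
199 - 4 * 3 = 187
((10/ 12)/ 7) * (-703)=-3515/ 42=-83.69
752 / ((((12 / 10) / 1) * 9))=1880 / 27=69.63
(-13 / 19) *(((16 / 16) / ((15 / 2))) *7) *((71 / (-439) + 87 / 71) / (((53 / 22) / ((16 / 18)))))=-1061924864 / 4237269705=-0.25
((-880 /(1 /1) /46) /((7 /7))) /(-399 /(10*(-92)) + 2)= -17600 /2239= -7.86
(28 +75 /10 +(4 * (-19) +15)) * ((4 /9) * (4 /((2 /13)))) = -294.67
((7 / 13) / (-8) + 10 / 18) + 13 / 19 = 20851 / 17784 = 1.17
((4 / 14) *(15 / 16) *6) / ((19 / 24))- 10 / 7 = 80 / 133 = 0.60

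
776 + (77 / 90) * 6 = 11717 / 15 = 781.13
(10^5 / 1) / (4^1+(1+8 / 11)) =1100000 / 63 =17460.32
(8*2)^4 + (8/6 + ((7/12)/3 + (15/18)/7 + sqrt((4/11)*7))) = 2*sqrt(77)/11 + 16515487/252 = 65539.24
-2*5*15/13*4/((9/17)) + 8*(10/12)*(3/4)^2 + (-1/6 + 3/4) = -1077/13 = -82.85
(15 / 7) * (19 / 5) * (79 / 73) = 4503 / 511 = 8.81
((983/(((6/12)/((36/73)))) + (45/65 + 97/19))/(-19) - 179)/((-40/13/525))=8285512095/210824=39300.61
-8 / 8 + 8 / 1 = 7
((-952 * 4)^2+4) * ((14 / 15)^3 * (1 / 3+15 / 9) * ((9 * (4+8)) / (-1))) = -318323054336 / 125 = -2546584434.69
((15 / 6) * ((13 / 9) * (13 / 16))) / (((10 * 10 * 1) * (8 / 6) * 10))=169 / 76800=0.00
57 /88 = 0.65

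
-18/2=-9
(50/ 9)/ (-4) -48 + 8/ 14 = -6151/ 126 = -48.82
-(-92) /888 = 23 /222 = 0.10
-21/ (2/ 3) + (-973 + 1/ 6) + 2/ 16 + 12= -23813/ 24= -992.21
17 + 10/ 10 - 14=4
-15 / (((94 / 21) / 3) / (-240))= 113400 / 47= 2412.77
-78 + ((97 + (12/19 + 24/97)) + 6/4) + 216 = 874979/3686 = 237.38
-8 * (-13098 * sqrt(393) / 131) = 104784 * sqrt(393) / 131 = 15856.96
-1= -1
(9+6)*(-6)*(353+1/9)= -31780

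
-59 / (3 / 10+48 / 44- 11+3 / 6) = 3245 / 501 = 6.48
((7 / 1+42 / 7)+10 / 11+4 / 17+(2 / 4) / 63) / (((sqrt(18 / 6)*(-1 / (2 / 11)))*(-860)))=333457*sqrt(3) / 334344780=0.00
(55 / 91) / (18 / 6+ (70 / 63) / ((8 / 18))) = 10 / 91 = 0.11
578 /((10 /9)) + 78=2991 /5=598.20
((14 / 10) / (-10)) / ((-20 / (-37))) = -259 / 1000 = -0.26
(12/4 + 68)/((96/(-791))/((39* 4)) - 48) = -10283/6952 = -1.48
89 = 89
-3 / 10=-0.30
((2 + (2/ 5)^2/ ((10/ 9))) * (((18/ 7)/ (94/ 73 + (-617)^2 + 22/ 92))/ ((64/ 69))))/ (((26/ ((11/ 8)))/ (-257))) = -197488998531/ 930645198392000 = -0.00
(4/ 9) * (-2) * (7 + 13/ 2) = -12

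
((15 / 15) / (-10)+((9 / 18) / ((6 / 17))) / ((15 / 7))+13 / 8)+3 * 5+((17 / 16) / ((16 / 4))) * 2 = 25513 / 1440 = 17.72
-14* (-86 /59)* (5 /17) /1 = 6020 /1003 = 6.00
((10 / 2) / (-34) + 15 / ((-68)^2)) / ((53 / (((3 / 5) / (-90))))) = 133 / 7352160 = 0.00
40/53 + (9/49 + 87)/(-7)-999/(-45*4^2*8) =-11.53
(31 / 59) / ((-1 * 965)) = -31 / 56935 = -0.00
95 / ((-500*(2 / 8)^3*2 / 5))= -152 / 5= -30.40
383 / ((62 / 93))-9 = 1131 / 2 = 565.50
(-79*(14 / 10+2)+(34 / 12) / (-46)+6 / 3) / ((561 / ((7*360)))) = -5151902 / 4301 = -1197.84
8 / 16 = 1 / 2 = 0.50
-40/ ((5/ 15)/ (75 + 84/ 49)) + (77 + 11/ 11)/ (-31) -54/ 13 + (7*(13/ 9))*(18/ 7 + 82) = -212182808/ 25389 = -8357.27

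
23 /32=0.72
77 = 77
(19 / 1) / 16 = 19 / 16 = 1.19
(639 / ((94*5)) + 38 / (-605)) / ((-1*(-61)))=73747 / 3469070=0.02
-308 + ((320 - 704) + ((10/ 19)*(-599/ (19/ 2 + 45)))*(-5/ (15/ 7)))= -4215536/ 6213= -678.50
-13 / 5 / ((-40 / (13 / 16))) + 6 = 19369 / 3200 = 6.05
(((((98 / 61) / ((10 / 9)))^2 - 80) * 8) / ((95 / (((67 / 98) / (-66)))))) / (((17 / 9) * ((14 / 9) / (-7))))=-13110761871 / 80976867125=-0.16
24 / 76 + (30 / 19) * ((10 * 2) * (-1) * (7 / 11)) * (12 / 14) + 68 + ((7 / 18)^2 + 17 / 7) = 1338977 / 24948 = 53.67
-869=-869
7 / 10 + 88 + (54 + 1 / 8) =5713 / 40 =142.82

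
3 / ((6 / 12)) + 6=12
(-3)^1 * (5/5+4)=-15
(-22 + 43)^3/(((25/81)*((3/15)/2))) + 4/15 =900170/3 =300056.67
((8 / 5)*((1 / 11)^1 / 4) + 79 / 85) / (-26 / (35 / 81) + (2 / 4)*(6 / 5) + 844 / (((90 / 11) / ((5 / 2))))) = 56889 / 11681890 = 0.00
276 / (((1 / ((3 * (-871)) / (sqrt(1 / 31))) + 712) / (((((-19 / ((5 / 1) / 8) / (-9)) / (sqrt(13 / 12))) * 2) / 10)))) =1873856 * sqrt(1209) / 2682504809150375 + 108073025788416 * sqrt(39) / 2682504809150375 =0.25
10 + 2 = 12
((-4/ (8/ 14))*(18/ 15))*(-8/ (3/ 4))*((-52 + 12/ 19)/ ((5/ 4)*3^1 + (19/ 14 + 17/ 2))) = -12242944/ 36195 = -338.25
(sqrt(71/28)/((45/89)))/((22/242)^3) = 118459 * sqrt(497)/630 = 4191.85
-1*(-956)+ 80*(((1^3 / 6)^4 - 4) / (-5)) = 82619 / 81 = 1019.99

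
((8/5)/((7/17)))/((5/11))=1496/175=8.55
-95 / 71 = -1.34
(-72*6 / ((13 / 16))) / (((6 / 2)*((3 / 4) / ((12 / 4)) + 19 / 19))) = -9216 / 65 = -141.78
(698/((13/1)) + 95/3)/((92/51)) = 56593/1196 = 47.32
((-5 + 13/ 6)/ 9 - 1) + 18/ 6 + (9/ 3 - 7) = -2.31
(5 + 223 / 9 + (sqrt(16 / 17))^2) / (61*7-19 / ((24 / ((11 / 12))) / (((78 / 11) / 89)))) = 6692800 / 93018747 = 0.07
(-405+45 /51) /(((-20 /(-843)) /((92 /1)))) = -1567087.41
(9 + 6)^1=15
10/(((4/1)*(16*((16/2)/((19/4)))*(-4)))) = -95/4096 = -0.02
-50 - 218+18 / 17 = -4538 / 17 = -266.94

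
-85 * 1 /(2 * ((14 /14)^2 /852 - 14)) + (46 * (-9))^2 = 2044276302 /11927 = 171399.04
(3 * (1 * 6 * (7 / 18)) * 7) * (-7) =-343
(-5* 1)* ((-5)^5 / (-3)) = -15625 / 3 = -5208.33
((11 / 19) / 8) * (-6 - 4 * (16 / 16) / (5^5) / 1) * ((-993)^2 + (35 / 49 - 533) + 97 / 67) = -23837685216323 / 55693750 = -428013.65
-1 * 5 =-5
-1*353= -353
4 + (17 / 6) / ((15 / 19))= 683 / 90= 7.59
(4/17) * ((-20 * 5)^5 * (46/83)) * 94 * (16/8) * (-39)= 13490880000000000/1411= 9561218993621.55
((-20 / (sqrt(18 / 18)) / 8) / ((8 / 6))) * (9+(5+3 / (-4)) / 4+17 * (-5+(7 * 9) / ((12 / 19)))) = -388995 / 128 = -3039.02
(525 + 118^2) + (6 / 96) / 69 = 15951697 / 1104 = 14449.00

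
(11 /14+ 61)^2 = 748225 /196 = 3817.47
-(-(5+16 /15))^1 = 6.07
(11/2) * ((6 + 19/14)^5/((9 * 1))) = 127520148173/9680832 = 13172.44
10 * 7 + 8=78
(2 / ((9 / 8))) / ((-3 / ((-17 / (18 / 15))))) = 680 / 81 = 8.40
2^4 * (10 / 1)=160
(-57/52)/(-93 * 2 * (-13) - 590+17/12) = -171/285389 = -0.00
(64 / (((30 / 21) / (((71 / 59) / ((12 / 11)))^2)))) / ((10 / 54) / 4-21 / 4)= -51236724 / 4890805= -10.48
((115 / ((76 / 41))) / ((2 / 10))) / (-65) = -4715 / 988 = -4.77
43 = 43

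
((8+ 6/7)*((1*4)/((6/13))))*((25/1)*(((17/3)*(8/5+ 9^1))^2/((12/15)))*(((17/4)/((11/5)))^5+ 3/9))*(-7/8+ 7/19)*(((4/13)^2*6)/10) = -339136641067657769/49992104448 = -6783804.06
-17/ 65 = -0.26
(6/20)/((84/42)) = 3/20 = 0.15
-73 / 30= -2.43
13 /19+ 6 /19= 1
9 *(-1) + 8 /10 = -41 /5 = -8.20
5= 5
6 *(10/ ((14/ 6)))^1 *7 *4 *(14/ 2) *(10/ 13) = 50400/ 13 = 3876.92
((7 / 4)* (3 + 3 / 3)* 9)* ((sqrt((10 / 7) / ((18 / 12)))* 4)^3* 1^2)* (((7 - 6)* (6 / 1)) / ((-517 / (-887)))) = 13624320* sqrt(105) / 3619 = 38576.33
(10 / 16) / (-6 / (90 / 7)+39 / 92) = -1725 / 118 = -14.62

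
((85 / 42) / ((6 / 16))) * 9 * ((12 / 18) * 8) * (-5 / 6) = -13600 / 63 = -215.87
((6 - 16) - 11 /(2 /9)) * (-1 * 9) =1071 /2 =535.50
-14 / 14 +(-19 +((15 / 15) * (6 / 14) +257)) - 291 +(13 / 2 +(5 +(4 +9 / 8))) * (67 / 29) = -24623 / 1624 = -15.16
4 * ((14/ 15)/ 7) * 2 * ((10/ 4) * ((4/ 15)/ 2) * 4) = 64/ 45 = 1.42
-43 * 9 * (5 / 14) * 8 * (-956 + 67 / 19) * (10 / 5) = 2106327.52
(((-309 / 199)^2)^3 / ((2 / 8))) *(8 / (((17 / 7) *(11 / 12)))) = 2339807565767995008 / 11613418191975787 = 201.47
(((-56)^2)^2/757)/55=9834496/41635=236.21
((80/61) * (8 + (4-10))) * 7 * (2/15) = 448/183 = 2.45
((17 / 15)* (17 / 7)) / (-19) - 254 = -254.14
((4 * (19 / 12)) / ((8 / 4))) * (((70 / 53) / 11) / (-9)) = -665 / 15741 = -0.04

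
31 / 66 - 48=-3137 / 66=-47.53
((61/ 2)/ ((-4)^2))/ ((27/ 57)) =1159/ 288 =4.02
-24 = -24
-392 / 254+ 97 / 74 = -2185 / 9398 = -0.23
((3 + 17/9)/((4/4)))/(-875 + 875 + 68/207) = 253/17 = 14.88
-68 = -68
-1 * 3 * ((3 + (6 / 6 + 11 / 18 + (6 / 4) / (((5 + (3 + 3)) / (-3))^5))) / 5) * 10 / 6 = -6680336 / 1449459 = -4.61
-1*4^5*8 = -8192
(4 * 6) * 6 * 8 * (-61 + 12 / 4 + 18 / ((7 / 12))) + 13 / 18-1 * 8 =-3940757 / 126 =-31275.85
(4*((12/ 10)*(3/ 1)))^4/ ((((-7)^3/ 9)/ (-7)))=241864704/ 30625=7897.62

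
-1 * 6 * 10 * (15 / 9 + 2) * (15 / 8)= -825 / 2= -412.50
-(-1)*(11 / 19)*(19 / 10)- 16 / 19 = 49 / 190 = 0.26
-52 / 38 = -26 / 19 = -1.37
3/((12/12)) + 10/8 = 17/4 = 4.25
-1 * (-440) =440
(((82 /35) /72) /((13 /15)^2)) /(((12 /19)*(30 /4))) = 779 /85176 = 0.01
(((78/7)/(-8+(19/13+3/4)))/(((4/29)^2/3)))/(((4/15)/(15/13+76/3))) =-508220505/16856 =-30150.72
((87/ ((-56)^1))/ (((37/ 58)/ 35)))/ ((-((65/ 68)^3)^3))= 19608188511972950016/ 153268155000390625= 127.93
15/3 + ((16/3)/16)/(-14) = 209/42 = 4.98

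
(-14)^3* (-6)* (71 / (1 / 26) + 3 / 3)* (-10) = -304090080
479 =479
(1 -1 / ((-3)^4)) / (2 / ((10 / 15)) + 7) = 0.10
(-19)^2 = 361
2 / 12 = 1 / 6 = 0.17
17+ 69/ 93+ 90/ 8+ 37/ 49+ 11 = 247579/ 6076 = 40.75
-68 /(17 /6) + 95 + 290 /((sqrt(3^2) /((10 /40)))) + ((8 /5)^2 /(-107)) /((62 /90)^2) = 58683113 /616962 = 95.12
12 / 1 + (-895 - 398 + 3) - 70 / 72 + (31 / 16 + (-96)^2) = 1143211 / 144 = 7938.97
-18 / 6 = -3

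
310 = 310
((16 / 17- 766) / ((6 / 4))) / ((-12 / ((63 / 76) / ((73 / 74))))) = 1684277 / 47158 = 35.72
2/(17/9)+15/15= 35/17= 2.06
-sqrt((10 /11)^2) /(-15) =2 /33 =0.06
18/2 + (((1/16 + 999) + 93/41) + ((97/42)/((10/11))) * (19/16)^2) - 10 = 4425570907/4408320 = 1003.91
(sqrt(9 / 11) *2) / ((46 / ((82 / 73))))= 0.04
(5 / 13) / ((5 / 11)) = 11 / 13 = 0.85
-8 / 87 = -0.09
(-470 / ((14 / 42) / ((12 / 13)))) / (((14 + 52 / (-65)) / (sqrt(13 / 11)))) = -14100 * sqrt(143) / 1573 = -107.19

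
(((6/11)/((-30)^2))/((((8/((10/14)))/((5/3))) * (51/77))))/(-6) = -1/44064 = -0.00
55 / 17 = 3.24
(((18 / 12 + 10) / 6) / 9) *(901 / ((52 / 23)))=476629 / 5616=84.87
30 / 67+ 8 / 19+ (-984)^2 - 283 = 1232230735 / 1273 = 967973.87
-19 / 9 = -2.11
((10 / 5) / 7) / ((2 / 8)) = 8 / 7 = 1.14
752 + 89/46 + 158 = 41949/46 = 911.93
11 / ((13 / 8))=88 / 13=6.77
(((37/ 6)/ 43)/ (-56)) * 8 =-37/ 1806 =-0.02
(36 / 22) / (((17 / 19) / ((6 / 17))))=2052 / 3179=0.65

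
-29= -29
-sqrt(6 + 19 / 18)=-2.66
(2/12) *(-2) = -1/3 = -0.33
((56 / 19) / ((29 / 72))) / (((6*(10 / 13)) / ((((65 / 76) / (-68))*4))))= -14196 / 177973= -0.08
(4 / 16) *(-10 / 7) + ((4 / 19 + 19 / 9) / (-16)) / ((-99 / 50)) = -269105 / 948024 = -0.28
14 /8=1.75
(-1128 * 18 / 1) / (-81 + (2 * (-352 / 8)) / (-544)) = 251.17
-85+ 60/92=-1940/23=-84.35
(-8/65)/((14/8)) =-32/455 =-0.07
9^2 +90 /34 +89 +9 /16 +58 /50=174.37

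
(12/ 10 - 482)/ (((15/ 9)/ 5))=-7212/ 5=-1442.40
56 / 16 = 7 / 2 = 3.50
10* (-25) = -250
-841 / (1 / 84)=-70644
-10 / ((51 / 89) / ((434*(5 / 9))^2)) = -4190921000 / 4131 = -1014505.20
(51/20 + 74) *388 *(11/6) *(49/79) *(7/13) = 560316911/30810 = 18186.20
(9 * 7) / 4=63 / 4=15.75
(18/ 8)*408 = 918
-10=-10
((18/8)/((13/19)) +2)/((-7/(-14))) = 275/26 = 10.58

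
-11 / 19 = -0.58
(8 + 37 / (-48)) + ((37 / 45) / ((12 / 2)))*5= 3419 / 432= 7.91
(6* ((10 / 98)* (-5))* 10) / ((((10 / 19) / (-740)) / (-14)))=-4218000 / 7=-602571.43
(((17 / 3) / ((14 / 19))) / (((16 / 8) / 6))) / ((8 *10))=323 / 1120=0.29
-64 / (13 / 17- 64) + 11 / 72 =90161 / 77400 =1.16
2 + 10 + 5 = 17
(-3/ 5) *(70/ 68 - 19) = 10.78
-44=-44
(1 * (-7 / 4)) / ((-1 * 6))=7 / 24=0.29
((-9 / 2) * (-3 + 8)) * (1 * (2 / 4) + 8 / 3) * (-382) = 27217.50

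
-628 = -628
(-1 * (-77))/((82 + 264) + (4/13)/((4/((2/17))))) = 0.22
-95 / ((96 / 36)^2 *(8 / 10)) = -4275 / 256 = -16.70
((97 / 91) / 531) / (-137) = -97 / 6619977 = -0.00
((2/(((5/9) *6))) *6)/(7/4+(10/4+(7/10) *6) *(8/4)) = 24/101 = 0.24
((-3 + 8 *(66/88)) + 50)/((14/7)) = 53/2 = 26.50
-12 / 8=-3 / 2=-1.50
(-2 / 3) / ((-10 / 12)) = 4 / 5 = 0.80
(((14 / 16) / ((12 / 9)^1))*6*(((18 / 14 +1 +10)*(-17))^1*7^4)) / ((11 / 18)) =-142165611 / 44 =-3231036.61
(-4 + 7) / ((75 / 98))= 98 / 25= 3.92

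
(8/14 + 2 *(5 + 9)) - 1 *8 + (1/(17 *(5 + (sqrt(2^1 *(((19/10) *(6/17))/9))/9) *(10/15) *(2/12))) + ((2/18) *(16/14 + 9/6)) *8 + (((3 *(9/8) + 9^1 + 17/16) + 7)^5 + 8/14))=201064745165288083273/56388976902144 - 81 *sqrt(9690)/711047729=3565674.64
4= 4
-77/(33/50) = -350/3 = -116.67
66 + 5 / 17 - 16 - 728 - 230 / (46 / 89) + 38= -18440 / 17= -1084.71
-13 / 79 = -0.16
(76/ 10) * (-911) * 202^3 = -57067136028.80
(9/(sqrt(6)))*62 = 93*sqrt(6) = 227.80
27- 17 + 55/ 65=141/ 13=10.85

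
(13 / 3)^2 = 169 / 9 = 18.78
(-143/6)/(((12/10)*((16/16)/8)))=-158.89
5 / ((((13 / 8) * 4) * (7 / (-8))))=-80 / 91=-0.88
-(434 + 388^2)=-150978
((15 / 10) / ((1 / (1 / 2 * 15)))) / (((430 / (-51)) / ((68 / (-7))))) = 7803 / 602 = 12.96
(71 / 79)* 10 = 8.99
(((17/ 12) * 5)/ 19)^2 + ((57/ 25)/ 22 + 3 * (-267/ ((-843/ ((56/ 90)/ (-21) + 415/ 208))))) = 55100704471/ 26110913400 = 2.11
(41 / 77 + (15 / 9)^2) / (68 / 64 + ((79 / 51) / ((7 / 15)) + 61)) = 623968 / 12324213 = 0.05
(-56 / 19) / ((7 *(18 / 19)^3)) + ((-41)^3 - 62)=-50288968 / 729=-68983.50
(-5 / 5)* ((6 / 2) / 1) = -3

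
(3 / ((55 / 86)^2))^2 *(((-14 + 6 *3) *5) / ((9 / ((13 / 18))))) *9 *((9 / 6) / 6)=194.28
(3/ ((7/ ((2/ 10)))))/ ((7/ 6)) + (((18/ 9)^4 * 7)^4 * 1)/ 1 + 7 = 38551226053/ 245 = 157351943.07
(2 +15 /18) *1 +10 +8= 125 /6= 20.83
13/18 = 0.72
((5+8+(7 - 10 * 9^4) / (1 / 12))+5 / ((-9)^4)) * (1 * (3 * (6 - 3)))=-5164970098 / 729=-7085006.99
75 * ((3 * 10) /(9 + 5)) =1125 /7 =160.71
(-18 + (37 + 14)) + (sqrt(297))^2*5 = 1518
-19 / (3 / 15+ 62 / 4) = -190 / 157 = -1.21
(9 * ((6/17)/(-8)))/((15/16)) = -36/85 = -0.42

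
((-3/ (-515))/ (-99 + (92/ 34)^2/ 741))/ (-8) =642447/ 87338376200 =0.00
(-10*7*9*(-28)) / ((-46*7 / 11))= -13860 / 23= -602.61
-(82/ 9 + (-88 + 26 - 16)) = 620/ 9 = 68.89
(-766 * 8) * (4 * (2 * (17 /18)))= -416704 /9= -46300.44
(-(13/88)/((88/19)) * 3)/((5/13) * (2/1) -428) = 9633/43010176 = 0.00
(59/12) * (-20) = -295/3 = -98.33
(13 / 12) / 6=13 / 72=0.18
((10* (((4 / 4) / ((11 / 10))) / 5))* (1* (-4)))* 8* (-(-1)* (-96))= 61440 / 11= 5585.45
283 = 283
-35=-35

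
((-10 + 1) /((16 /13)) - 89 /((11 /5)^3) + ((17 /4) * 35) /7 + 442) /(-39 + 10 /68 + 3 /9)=-486113895 /41835992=-11.62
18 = 18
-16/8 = -2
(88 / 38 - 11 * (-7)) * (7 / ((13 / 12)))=126588 / 247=512.50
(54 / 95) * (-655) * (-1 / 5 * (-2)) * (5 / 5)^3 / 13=-14148 / 1235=-11.46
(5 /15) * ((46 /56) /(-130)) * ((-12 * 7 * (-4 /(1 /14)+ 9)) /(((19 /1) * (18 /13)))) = -1081 /3420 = -0.32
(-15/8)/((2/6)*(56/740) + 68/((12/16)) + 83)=-0.01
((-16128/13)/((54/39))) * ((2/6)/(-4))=224/3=74.67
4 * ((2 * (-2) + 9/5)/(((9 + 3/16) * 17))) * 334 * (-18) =1410816/4165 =338.73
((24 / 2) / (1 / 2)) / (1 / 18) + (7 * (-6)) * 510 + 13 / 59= -1238279 / 59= -20987.78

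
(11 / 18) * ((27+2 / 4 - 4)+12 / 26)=6853 / 468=14.64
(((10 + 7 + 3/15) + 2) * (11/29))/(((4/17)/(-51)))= -228888/145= -1578.54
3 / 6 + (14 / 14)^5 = 3 / 2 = 1.50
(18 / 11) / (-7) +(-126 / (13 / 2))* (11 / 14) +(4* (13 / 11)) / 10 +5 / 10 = -145063 / 10010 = -14.49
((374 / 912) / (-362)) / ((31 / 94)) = -8789 / 2558616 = -0.00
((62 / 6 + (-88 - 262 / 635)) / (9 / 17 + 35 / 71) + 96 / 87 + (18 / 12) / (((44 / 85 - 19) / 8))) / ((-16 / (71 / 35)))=577271376563003 / 59975289040800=9.63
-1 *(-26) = 26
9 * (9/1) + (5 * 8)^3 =64081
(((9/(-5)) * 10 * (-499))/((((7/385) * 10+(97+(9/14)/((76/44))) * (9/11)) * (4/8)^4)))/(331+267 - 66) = 790416/233641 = 3.38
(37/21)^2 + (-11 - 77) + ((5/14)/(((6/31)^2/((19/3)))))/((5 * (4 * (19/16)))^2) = -10656661/125685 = -84.79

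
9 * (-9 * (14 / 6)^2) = -441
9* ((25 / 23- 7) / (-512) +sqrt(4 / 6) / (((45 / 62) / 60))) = 153 / 1472 +248* sqrt(6) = 607.58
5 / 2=2.50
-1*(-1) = 1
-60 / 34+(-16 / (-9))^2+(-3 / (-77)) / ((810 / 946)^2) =9427213 / 6506325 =1.45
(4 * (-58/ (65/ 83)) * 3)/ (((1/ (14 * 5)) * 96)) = -16849/ 26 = -648.04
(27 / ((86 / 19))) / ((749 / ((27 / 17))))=13851 / 1095038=0.01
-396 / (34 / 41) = -8118 / 17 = -477.53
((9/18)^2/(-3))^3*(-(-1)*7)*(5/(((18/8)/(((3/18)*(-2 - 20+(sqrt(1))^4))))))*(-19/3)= -4655/23328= -0.20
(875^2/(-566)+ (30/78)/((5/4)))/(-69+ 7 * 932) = -9950861/47495890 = -0.21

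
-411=-411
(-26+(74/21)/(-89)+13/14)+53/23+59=3111685/85974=36.19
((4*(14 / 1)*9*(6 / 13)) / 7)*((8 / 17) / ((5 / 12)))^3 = 382205952 / 7983625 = 47.87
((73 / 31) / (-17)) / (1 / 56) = -4088 / 527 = -7.76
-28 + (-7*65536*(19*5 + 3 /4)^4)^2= 1486846731207373164918144996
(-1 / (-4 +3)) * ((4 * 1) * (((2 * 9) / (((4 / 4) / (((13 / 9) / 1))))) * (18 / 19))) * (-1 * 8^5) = -61341696 / 19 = -3228510.32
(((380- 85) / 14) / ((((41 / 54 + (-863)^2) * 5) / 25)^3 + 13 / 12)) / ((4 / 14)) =1451621250 / 65050012146559561946513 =0.00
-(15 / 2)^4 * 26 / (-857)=658125 / 6856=95.99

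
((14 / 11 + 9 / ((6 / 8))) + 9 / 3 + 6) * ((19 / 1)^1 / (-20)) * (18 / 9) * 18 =-8379 / 11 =-761.73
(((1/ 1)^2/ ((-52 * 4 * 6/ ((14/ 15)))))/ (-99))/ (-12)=-7/ 11119680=-0.00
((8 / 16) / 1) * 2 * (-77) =-77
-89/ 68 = -1.31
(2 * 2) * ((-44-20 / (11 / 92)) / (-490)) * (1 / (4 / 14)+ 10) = 8964 / 385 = 23.28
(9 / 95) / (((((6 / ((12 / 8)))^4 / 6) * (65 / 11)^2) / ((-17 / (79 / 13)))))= -0.00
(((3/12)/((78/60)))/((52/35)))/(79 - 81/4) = 35/15886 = 0.00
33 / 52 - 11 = -539 / 52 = -10.37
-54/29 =-1.86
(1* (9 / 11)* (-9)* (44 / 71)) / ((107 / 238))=-77112 / 7597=-10.15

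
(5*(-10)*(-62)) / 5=620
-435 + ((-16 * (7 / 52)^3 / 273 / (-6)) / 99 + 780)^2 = 607965.00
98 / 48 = 49 / 24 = 2.04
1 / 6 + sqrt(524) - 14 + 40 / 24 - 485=-2983 / 6 + 2* sqrt(131)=-474.28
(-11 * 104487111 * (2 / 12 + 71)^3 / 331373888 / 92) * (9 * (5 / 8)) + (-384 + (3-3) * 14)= -149887050506034801 / 1951129452544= -76820.66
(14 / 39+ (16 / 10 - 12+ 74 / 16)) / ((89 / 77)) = -650573 / 138840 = -4.69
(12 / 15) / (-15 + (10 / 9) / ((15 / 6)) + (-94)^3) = -36 / 37376935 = -0.00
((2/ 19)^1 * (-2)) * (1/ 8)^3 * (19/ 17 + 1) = -9/ 10336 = -0.00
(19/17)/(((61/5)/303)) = 27.76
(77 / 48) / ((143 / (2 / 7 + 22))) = 1 / 4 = 0.25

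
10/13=0.77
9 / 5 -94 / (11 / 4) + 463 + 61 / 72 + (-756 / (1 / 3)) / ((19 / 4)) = -3461663 / 75240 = -46.01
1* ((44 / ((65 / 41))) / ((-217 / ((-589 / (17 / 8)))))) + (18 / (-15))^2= 1426732 / 38675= 36.89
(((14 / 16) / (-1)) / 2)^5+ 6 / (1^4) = 6274649 / 1048576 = 5.98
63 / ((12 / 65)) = 1365 / 4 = 341.25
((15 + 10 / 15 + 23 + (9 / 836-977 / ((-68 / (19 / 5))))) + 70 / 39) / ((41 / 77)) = 153690558 / 860795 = 178.54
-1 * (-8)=8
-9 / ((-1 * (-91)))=-9 / 91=-0.10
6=6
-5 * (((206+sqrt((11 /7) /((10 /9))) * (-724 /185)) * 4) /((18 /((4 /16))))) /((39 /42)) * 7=-50470 /117+2534 * sqrt(770) /7215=-421.62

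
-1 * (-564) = 564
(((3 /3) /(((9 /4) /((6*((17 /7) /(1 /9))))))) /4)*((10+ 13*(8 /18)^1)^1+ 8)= 7276 /21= 346.48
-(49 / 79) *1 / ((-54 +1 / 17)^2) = -289 / 1355719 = -0.00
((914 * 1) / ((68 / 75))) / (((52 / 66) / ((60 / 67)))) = 16966125 / 14807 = 1145.82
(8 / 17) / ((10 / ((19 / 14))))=38 / 595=0.06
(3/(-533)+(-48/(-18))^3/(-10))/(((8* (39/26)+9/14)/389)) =-745301438/12736035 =-58.52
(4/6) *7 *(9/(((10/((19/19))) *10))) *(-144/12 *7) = -882/25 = -35.28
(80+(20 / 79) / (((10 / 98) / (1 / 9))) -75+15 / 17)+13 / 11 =975883 / 132957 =7.34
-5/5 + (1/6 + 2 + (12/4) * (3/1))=61/6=10.17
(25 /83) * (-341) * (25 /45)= -42625 /747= -57.06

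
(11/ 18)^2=121/ 324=0.37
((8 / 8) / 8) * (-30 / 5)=-3 / 4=-0.75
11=11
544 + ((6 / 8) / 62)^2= 33458185 / 61504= 544.00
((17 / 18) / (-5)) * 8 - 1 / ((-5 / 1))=-59 / 45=-1.31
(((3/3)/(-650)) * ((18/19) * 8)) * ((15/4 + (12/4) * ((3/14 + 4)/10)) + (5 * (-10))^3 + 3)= 314979804/216125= 1457.40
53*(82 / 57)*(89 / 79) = 85.90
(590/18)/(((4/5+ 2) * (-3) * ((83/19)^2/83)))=-532475/31374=-16.97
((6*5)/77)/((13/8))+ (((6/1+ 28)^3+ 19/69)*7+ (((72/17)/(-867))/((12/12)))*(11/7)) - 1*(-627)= 93574330689556/339335997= 275757.16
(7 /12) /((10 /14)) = 49 /60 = 0.82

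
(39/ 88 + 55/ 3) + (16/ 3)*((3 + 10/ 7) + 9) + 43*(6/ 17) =3316651/ 31416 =105.57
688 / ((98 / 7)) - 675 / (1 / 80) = -377656 / 7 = -53950.86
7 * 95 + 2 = 667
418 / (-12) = -209 / 6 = -34.83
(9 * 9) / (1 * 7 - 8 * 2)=-9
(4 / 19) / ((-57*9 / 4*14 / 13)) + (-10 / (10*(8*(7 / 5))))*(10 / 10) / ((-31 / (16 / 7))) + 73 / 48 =361470295 / 236891088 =1.53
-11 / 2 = -5.50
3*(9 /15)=9 /5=1.80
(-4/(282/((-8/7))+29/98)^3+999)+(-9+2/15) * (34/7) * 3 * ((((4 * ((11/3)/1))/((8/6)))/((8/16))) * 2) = -528153311748808081/112713583972625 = -4685.80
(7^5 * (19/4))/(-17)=-319333/68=-4696.07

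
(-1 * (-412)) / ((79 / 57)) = 23484 / 79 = 297.27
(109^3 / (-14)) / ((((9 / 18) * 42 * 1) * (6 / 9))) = -1295029 / 196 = -6607.29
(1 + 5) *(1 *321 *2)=3852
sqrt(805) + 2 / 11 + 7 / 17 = 111 / 187 + sqrt(805) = 28.97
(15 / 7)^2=225 / 49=4.59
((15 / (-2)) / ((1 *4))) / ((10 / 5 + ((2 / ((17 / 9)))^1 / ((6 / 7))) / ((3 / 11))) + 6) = -85 / 568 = -0.15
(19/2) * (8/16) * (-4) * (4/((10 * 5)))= -38/25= -1.52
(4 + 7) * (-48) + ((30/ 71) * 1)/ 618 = -3861259/ 7313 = -528.00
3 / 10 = 0.30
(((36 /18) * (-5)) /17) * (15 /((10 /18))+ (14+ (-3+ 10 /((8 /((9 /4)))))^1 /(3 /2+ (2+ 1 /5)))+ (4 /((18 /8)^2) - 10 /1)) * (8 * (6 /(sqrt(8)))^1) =-3804925 * sqrt(2) /16983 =-316.84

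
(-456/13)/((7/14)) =-912/13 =-70.15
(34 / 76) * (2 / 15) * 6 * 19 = 34 / 5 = 6.80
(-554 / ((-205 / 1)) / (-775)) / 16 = -277 / 1271000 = -0.00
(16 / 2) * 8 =64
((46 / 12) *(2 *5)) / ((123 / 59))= 6785 / 369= 18.39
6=6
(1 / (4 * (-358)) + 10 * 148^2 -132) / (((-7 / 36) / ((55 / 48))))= -51723582075 / 40096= -1289993.57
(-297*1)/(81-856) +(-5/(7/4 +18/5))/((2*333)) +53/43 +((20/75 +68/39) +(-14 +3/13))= -156594382577/15436239975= -10.14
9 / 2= 4.50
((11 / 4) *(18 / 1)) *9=891 / 2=445.50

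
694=694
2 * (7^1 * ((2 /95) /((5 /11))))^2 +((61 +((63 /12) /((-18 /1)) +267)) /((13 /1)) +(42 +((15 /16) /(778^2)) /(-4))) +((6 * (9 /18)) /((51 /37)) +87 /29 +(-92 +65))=20324227824302507 /445755348960000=45.60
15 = 15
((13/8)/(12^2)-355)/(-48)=408947/55296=7.40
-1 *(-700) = 700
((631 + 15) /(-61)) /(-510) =19 /915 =0.02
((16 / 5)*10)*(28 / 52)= 224 / 13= 17.23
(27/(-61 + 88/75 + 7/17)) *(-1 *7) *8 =137700/5411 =25.45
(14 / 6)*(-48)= -112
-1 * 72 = -72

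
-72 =-72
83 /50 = 1.66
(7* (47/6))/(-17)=-329/102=-3.23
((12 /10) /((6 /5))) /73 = 1 /73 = 0.01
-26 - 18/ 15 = -136/ 5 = -27.20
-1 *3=-3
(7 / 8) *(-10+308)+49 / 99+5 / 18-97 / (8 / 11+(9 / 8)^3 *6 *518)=71703163665 / 274198628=261.50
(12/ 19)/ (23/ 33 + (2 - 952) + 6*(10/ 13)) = -5148/ 7700149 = -0.00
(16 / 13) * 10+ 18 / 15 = 878 / 65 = 13.51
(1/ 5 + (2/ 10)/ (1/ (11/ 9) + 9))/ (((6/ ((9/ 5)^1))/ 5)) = 119/ 360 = 0.33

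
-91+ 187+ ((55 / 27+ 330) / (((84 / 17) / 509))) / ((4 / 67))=5198338627 / 9072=573009.11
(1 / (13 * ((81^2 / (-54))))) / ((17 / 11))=-22 / 53703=-0.00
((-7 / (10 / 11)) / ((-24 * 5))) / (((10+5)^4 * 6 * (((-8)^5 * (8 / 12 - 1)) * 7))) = 11 / 3981312000000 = 0.00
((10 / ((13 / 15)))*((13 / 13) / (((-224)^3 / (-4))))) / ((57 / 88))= 275 / 43377152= 0.00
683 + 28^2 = 1467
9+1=10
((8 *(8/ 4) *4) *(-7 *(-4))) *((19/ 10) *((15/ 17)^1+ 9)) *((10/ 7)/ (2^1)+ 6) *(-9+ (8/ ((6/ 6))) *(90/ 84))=-8229888/ 85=-96822.21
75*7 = 525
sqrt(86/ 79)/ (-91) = -sqrt(6794)/ 7189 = -0.01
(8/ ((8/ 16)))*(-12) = -192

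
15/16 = 0.94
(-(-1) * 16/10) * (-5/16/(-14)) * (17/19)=17/532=0.03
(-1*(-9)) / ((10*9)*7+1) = 9 / 631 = 0.01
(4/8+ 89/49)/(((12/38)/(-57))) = -418.10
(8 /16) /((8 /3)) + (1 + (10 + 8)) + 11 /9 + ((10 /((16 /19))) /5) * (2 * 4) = 5675 /144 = 39.41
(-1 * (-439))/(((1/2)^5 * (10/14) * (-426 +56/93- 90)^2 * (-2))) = -26578377/717961445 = -0.04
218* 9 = 1962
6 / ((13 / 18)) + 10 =18.31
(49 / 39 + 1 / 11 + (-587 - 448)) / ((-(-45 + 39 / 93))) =-13746547 / 592878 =-23.19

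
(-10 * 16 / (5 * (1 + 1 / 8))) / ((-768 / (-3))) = -1 / 9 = -0.11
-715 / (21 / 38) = -1293.81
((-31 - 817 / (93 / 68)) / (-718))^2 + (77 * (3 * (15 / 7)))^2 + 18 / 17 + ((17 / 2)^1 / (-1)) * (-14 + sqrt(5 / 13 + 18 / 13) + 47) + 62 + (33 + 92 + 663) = 18615965715785219 / 75799040292 - 17 * sqrt(299) / 26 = 245585.02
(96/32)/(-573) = -1/191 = -0.01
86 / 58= 43 / 29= 1.48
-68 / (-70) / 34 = 1 / 35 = 0.03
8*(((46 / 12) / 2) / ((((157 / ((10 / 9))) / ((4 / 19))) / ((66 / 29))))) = 0.05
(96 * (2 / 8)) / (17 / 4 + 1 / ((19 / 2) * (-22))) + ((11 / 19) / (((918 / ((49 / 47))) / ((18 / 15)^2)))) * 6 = 5.66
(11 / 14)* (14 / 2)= 5.50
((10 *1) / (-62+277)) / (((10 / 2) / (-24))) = -48 / 215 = -0.22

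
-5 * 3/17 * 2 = -30/17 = -1.76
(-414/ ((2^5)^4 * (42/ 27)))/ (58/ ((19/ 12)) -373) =35397/ 46910144512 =0.00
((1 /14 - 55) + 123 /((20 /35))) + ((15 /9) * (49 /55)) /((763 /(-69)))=5377803 /33572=160.19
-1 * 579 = -579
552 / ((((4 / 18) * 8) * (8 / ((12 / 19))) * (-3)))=-621 / 76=-8.17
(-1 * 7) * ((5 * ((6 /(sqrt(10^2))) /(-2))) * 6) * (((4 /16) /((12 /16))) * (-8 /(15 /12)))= -672 /5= -134.40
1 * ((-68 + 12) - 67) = -123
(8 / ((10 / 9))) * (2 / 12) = 6 / 5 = 1.20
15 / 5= 3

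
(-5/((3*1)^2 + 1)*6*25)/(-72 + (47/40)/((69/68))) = 51750/48881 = 1.06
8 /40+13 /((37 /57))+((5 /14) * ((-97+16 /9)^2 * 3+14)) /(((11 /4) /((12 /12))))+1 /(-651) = 42383478293 /11923065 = 3554.75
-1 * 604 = -604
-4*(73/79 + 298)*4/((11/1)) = -377840/869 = -434.80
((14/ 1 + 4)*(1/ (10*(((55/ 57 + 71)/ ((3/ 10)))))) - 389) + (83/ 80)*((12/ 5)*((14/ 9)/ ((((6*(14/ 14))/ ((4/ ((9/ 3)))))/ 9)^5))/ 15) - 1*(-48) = -3070925861/ 9229500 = -332.73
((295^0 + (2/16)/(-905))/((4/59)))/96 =142367/926720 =0.15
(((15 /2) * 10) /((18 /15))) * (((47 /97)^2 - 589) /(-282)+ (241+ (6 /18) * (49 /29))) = 585880256375 /38473401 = 15228.19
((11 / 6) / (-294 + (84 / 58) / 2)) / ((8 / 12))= -319 / 34020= -0.01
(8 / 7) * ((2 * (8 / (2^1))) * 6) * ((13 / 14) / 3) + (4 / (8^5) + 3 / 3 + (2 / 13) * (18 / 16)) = 94726781 / 5218304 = 18.15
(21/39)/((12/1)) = 7/156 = 0.04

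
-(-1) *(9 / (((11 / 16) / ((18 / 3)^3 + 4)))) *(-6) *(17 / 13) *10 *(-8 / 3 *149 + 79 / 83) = 96646060800 / 1079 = 89570028.54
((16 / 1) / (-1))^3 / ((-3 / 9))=12288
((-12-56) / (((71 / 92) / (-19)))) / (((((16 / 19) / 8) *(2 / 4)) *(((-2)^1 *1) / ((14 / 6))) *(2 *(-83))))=223.55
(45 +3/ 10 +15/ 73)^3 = 36657231642459/ 389017000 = 94230.41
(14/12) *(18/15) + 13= 14.40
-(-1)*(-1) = -1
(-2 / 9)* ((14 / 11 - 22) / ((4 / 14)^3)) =6517 / 33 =197.48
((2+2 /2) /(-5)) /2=-3 /10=-0.30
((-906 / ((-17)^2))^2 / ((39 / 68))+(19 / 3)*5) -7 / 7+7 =10500541 / 191607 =54.80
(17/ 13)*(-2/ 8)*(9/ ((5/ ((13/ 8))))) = -153/ 160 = -0.96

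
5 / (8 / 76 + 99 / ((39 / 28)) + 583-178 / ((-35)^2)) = 1512875 / 197895209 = 0.01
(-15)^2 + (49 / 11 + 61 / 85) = 215211 / 935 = 230.17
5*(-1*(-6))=30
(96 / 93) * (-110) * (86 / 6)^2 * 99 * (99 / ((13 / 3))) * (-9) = 191368837440 / 403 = 474860638.81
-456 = -456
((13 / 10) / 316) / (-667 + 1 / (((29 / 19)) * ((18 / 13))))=-3393 / 549724660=-0.00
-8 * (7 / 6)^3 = -343 / 27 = -12.70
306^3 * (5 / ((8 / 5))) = 89539425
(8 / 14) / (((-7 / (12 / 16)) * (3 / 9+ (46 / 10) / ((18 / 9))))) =-90 / 3871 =-0.02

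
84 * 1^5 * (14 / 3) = 392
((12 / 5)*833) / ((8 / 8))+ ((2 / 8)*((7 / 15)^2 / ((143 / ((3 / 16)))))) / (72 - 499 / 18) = 182280658707 / 91176800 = 1999.20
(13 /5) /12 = 13 /60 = 0.22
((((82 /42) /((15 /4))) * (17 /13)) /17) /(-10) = -0.00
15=15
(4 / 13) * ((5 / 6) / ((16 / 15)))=25 / 104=0.24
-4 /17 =-0.24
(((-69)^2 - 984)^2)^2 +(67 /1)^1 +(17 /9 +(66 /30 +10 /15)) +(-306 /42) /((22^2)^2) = 15017208700747923198313 /73790640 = 203511023901512.76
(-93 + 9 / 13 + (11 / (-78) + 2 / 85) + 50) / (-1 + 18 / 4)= -281279 / 23205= -12.12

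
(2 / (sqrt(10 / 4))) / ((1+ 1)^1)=sqrt(10) / 5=0.63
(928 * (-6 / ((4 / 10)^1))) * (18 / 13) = -19273.85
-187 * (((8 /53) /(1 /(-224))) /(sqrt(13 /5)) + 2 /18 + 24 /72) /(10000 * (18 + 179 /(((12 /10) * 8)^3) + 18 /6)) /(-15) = 191488 /7327521875-772079616 * sqrt(65) /5048662571875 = -0.00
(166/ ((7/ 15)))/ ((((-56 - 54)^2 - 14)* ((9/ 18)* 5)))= 498/ 42301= 0.01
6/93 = 2/31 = 0.06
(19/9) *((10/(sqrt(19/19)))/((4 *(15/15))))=95/18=5.28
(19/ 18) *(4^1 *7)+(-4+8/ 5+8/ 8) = 1267/ 45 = 28.16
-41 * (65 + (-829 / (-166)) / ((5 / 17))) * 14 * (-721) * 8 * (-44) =-4956136719072 / 415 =-11942498118.25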